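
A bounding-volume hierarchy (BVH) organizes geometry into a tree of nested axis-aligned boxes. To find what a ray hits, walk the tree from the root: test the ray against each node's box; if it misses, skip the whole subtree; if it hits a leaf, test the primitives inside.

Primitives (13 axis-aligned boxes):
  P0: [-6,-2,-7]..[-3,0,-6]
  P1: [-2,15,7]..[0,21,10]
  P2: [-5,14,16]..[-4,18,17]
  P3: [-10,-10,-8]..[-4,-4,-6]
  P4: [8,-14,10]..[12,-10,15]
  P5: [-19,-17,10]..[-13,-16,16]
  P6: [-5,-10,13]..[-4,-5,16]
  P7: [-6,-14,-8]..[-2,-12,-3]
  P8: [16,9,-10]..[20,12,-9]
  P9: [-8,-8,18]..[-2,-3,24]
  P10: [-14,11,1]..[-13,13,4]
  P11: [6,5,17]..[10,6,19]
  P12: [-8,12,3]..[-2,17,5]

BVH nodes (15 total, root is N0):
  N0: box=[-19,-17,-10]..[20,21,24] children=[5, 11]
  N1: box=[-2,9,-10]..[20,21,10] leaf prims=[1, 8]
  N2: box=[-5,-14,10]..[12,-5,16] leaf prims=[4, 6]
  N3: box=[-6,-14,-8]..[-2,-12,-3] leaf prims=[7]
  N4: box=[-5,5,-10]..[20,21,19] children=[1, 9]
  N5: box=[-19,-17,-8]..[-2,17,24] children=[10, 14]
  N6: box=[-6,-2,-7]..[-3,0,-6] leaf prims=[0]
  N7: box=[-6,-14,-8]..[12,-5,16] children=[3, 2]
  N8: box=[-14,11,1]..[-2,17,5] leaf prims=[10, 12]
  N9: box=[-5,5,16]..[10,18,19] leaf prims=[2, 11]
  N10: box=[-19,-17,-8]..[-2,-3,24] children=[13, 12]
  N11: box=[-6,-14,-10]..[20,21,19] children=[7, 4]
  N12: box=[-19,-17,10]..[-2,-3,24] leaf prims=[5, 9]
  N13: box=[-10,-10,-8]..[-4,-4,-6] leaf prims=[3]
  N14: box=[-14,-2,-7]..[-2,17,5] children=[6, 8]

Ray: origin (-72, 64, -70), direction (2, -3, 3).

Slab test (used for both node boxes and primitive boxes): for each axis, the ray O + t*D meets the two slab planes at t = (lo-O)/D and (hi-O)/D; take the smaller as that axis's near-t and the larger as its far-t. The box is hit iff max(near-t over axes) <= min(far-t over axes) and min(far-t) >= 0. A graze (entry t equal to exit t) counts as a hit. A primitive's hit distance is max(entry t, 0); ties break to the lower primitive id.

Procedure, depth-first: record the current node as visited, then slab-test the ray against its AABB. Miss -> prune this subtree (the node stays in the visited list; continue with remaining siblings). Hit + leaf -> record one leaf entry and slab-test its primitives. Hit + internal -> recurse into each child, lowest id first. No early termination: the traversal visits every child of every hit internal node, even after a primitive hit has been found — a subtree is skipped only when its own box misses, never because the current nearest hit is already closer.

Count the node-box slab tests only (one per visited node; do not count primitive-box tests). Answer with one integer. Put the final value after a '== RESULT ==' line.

Traverse from the root:
N0 x:[53/2,46] y:[43/3,27] z:[20,94/3] -> hit [53/2,27], descend [5, 11]
  N5 x:[53/2,35] y:[47/3,27] z:[62/3,94/3] -> hit [53/2,27], descend [10, 14]
    N10 x:[53/2,35] y:[67/3,27] z:[62/3,94/3] -> hit [53/2,27], descend [12, 13]
      N12 x:[53/2,35] y:[67/3,27] z:[80/3,94/3] -> hit [80/3,27] leaf, test {P5@t=80/3, P9(miss)}
      N13 x:[31,34] y:[68/3,74/3] z:[62/3,64/3] -> miss, prune
    N14 x:[29,35] y:[47/3,22] z:[21,25] -> miss, prune
  N11 x:[33,46] y:[43/3,26] z:[20,89/3] -> miss, prune

7 AABB tests over nodes [0, 5, 10, 12, 13, 14, 11]; 1 leaf entered; closest P5.

== RESULT ==
7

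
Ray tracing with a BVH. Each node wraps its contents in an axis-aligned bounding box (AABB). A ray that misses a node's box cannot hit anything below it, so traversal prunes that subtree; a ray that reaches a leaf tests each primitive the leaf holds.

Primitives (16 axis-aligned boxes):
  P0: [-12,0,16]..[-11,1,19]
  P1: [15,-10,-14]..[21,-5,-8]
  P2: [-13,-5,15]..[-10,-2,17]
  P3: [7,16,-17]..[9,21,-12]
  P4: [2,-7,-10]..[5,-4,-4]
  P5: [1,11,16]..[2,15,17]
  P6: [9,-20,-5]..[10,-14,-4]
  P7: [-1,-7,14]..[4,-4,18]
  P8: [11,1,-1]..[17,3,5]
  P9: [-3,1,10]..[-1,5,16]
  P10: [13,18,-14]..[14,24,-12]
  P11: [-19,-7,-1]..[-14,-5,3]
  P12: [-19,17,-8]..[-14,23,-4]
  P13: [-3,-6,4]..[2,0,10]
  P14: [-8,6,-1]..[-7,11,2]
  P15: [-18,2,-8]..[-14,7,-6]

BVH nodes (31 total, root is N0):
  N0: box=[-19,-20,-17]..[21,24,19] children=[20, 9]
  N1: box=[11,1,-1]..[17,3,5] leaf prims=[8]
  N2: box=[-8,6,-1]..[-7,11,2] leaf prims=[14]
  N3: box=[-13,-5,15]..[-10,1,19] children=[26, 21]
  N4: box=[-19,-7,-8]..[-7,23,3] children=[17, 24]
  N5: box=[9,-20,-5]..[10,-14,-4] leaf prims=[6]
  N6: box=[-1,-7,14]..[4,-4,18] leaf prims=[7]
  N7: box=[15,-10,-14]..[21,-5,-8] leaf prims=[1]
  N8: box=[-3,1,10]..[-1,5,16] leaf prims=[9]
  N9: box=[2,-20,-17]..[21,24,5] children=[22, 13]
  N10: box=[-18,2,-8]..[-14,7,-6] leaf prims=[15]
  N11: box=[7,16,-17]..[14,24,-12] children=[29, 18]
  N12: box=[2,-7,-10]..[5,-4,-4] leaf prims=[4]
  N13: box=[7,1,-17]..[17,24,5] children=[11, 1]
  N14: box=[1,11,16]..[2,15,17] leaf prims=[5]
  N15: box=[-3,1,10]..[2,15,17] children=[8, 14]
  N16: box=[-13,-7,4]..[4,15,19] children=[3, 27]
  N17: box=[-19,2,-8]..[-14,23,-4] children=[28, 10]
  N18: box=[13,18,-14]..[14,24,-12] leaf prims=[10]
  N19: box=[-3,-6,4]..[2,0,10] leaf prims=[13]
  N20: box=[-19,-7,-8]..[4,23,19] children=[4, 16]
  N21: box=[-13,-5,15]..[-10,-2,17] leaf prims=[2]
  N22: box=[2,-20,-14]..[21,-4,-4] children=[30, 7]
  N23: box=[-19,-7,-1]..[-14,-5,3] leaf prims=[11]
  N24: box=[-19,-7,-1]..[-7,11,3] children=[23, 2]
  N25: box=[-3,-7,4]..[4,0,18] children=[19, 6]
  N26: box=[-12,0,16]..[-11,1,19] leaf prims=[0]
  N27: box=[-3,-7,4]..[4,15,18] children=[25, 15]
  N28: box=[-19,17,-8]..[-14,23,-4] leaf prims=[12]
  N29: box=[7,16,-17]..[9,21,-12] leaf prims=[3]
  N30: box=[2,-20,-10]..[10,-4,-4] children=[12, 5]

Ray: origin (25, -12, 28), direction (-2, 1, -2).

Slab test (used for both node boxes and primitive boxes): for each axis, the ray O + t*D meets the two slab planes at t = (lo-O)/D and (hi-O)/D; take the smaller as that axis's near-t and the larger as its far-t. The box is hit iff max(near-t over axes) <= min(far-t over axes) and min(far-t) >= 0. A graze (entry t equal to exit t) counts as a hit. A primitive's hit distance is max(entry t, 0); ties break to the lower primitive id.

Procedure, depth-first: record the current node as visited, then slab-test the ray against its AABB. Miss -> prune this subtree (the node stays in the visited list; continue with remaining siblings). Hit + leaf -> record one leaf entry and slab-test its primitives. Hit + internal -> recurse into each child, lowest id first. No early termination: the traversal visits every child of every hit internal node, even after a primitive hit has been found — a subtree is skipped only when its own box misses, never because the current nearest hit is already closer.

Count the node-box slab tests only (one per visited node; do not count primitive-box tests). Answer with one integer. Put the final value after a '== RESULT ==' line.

Walk:
N0 x:[2,22] y:[-8,36] z:[9/2,45/2] -> hit [9/2,22], descend [9, 20]
  N9 x:[2,23/2] y:[-8,36] z:[23/2,45/2] -> hit [23/2,23/2], descend [13, 22]
    N13 x:[4,9] y:[13,36] z:[23/2,45/2] -> miss, prune
    N22 x:[2,23/2] y:[-8,8] z:[16,21] -> miss, prune
  N20 x:[21/2,22] y:[5,35] z:[9/2,18] -> hit [21/2,18], descend [4, 16]
    N4 x:[16,22] y:[5,35] z:[25/2,18] -> hit [16,18], descend [17, 24]
      N17 x:[39/2,22] y:[14,35] z:[16,18] -> miss, prune
      N24 x:[16,22] y:[5,23] z:[25/2,29/2] -> miss, prune
    N16 x:[21/2,19] y:[5,27] z:[9/2,12] -> hit [21/2,12], descend [3, 27]
      N3 x:[35/2,19] y:[7,13] z:[9/2,13/2] -> miss, prune
      N27 x:[21/2,14] y:[5,27] z:[5,12] -> hit [21/2,12], descend [15, 25]
        N15 x:[23/2,14] y:[13,27] z:[11/2,9] -> miss, prune
        N25 x:[21/2,14] y:[5,12] z:[5,12] -> hit [21/2,12], descend [6, 19]
          N6 x:[21/2,13] y:[5,8] z:[5,7] -> miss, prune
          N19 x:[23/2,14] y:[6,12] z:[9,12] -> hit [23/2,12] leaf, test {P13@t=23/2}

15 AABB tests over nodes [0, 9, 13, 22, 20, 4, 17, 24, 16, 3, 27, 15, 25, 6, 19]; 1 leaf entered; closest P13.

== RESULT ==
15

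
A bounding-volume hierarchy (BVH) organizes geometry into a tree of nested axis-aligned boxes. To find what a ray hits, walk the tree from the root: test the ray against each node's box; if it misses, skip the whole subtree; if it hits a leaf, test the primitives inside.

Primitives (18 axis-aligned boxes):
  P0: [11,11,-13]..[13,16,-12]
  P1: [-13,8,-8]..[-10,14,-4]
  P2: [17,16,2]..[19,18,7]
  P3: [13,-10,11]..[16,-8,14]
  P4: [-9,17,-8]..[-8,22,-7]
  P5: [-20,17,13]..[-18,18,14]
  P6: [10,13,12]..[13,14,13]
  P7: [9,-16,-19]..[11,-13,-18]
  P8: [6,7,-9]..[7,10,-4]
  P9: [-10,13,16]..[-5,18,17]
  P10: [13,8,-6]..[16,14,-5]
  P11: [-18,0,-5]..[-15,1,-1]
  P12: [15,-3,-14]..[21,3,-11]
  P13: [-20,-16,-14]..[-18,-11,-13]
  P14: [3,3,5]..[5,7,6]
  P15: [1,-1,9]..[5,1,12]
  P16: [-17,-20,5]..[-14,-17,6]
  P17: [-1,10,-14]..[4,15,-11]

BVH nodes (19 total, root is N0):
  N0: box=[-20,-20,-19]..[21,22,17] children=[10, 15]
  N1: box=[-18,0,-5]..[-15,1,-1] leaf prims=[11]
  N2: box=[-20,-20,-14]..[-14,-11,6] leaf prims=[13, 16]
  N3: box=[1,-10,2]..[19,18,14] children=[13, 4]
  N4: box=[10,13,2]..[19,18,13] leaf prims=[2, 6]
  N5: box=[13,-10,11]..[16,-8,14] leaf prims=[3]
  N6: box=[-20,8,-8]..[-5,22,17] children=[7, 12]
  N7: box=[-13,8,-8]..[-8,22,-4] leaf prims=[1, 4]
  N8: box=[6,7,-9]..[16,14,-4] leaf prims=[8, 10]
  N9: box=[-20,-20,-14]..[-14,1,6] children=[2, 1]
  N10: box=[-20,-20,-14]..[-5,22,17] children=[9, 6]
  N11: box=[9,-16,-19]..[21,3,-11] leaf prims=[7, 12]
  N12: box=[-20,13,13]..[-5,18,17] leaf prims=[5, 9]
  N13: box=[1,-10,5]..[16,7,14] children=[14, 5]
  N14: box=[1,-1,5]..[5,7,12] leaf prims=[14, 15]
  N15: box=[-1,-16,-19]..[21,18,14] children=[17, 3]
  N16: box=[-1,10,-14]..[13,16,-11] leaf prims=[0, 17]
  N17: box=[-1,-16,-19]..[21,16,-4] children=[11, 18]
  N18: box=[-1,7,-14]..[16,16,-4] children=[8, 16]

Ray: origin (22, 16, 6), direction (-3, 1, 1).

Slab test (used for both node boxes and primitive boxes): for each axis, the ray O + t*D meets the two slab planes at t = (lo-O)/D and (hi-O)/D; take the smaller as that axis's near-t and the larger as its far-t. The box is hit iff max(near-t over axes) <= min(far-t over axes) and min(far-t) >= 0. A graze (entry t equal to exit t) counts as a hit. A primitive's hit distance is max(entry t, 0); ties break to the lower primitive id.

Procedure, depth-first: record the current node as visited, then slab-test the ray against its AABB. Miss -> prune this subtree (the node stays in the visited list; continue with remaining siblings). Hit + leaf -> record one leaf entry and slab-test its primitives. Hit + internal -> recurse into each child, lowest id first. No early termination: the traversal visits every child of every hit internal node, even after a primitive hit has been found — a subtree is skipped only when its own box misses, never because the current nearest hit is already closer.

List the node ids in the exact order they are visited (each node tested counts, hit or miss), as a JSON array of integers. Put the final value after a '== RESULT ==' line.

Walk:
N0 x:[1/3,14] y:[-36,6] z:[-25,11] -> hit [1/3,6], descend [10, 15]
  N10 x:[9,14] y:[-36,6] z:[-20,11] -> miss, prune
  N15 x:[1/3,23/3] y:[-32,2] z:[-25,8] -> hit [1/3,2], descend [3, 17]
    N3 x:[1,7] y:[-26,2] z:[-4,8] -> hit [1,2], descend [4, 13]
      N4 x:[1,4] y:[-3,2] z:[-4,7] -> hit [1,2] leaf, test {P2@t=1, P6(miss)}
      N13 x:[2,7] y:[-26,-9] z:[-1,8] -> miss, prune
    N17 x:[1/3,23/3] y:[-32,0] z:[-25,-10] -> miss, prune

7 AABB tests over nodes [0, 10, 15, 3, 4, 13, 17]; 1 leaf entered; closest P2.

== RESULT ==
[0, 10, 15, 3, 4, 13, 17]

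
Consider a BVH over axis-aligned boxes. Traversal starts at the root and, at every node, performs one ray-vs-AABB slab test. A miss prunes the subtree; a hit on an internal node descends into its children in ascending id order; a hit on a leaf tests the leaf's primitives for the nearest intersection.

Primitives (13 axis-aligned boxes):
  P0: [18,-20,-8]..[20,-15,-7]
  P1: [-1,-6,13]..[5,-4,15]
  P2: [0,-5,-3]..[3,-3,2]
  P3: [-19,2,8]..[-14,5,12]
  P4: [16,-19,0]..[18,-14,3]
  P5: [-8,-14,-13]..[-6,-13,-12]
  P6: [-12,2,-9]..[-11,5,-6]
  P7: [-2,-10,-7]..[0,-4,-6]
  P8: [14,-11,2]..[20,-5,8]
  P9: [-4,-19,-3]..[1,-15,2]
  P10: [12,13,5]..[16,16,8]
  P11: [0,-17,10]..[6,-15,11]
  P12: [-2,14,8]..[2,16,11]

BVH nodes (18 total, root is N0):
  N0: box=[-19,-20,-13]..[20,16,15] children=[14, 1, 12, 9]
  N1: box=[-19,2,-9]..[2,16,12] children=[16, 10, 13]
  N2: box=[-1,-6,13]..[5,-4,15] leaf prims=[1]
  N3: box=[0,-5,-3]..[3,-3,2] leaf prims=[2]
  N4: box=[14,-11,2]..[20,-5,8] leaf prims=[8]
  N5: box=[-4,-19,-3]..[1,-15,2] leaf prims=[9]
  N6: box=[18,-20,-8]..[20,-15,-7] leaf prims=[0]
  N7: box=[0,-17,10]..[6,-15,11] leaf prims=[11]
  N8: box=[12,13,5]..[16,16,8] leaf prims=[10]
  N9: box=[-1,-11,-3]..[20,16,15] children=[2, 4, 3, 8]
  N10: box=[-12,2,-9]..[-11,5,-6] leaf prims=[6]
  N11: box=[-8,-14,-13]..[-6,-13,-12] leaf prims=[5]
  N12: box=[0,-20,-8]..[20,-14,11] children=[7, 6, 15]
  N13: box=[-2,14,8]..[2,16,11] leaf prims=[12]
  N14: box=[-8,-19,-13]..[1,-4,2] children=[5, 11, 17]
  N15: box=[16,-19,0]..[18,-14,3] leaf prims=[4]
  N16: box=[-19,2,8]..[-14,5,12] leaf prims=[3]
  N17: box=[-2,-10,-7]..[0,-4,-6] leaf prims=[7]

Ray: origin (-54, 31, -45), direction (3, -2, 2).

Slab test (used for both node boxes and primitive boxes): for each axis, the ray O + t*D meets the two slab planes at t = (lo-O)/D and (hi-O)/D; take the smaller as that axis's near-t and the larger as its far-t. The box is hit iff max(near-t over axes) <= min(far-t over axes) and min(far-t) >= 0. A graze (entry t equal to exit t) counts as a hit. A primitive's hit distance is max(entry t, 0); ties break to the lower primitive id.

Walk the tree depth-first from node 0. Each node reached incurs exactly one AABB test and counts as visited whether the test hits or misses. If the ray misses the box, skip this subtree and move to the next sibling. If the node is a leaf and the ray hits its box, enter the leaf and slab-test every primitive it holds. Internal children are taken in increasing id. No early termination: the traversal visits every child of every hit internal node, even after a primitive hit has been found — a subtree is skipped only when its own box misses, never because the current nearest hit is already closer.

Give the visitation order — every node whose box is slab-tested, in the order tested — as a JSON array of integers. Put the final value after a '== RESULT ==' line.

Trace the traversal:
N0 x:[35/3,74/3] y:[15/2,51/2] z:[16,30] -> hit [16,74/3], descend [1, 9, 12, 14]
  N1 x:[35/3,56/3] y:[15/2,29/2] z:[18,57/2] -> miss, prune
  N9 x:[53/3,74/3] y:[15/2,21] z:[21,30] -> hit [21,21], descend [2, 3, 4, 8]
    N2 x:[53/3,59/3] y:[35/2,37/2] z:[29,30] -> miss, prune
    N3 x:[18,19] y:[17,18] z:[21,47/2] -> miss, prune
    N4 x:[68/3,74/3] y:[18,21] z:[47/2,53/2] -> miss, prune
    N8 x:[22,70/3] y:[15/2,9] z:[25,53/2] -> miss, prune
  N12 x:[18,74/3] y:[45/2,51/2] z:[37/2,28] -> hit [45/2,74/3], descend [6, 7, 15]
    N6 x:[24,74/3] y:[23,51/2] z:[37/2,19] -> miss, prune
    N7 x:[18,20] y:[23,24] z:[55/2,28] -> miss, prune
    N15 x:[70/3,24] y:[45/2,25] z:[45/2,24] -> hit [70/3,24] leaf, test {P4@t=70/3}
  N14 x:[46/3,55/3] y:[35/2,25] z:[16,47/2] -> hit [35/2,55/3], descend [5, 11, 17]
    N5 x:[50/3,55/3] y:[23,25] z:[21,47/2] -> miss, prune
    N11 x:[46/3,16] y:[22,45/2] z:[16,33/2] -> miss, prune
    N17 x:[52/3,18] y:[35/2,41/2] z:[19,39/2] -> miss, prune

order=[0, 1, 9, 2, 3, 4, 8, 12, 6, 7, 15, 14, 5, 11, 17]  |boxes|=15  |leaves|=1  hit=P4

== RESULT ==
[0, 1, 9, 2, 3, 4, 8, 12, 6, 7, 15, 14, 5, 11, 17]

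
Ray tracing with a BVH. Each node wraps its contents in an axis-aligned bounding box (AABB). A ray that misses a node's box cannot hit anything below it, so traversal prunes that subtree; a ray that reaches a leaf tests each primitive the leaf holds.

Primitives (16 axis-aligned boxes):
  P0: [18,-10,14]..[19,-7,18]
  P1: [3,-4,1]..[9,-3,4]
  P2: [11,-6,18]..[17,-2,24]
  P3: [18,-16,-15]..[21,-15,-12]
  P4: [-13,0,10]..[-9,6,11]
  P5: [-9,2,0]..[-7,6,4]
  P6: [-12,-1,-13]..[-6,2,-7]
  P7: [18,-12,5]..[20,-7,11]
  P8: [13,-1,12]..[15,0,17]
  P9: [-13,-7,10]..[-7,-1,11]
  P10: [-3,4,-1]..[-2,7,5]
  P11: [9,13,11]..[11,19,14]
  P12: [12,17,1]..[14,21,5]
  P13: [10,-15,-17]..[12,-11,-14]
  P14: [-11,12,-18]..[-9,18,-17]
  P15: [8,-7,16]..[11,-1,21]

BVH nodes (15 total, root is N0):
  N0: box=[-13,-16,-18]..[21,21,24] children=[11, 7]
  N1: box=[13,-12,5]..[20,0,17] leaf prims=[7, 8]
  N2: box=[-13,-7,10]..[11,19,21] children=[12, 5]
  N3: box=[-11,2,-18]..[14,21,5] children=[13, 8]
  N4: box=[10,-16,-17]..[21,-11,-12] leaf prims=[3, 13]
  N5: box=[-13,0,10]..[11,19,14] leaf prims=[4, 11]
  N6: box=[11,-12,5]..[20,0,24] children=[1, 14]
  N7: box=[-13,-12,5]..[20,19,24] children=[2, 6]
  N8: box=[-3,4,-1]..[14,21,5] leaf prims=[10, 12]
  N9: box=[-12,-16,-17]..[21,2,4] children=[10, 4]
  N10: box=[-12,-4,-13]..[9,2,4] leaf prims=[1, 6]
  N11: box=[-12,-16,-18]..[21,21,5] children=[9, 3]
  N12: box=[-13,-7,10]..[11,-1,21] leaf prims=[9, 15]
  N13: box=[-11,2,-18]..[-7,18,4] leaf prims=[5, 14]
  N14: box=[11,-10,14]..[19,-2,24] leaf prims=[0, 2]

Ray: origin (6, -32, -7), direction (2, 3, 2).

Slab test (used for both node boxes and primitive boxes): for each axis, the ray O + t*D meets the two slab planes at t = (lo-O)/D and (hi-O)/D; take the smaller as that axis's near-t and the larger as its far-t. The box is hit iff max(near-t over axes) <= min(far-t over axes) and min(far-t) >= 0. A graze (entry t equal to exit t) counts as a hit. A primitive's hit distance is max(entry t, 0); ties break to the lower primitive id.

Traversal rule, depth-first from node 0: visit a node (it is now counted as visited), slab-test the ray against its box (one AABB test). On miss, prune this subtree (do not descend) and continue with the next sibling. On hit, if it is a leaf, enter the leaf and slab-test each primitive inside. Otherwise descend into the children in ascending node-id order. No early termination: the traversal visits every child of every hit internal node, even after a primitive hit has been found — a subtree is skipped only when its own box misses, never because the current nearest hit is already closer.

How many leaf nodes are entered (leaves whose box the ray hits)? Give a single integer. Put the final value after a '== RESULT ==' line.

Traverse from the root:
N0 x:[-19/2,15/2] y:[16/3,53/3] z:[-11/2,31/2] -> hit [16/3,15/2], descend [7, 11]
  N7 x:[-19/2,7] y:[20/3,17] z:[6,31/2] -> hit [20/3,7], descend [2, 6]
    N2 x:[-19/2,5/2] y:[25/3,17] z:[17/2,14] -> miss, prune
    N6 x:[5/2,7] y:[20/3,32/3] z:[6,31/2] -> hit [20/3,7], descend [1, 14]
      N1 x:[7/2,7] y:[20/3,32/3] z:[6,12] -> hit [20/3,7] leaf, test {P7@t=20/3, P8(miss)}
      N14 x:[5/2,13/2] y:[22/3,10] z:[21/2,31/2] -> miss, prune
  N11 x:[-9,15/2] y:[16/3,53/3] z:[-11/2,6] -> hit [16/3,6], descend [3, 9]
    N3 x:[-17/2,4] y:[34/3,53/3] z:[-11/2,6] -> miss, prune
    N9 x:[-9,15/2] y:[16/3,34/3] z:[-5,11/2] -> hit [16/3,11/2], descend [4, 10]
      N4 x:[2,15/2] y:[16/3,7] z:[-5,-5/2] -> miss, prune
      N10 x:[-9,3/2] y:[28/3,34/3] z:[-3,11/2] -> miss, prune

Summary -> nodes [0, 7, 2, 6, 1, 14, 11, 3, 9, 4, 10]; box-tests=11; leaf-entries=1; first=P7

== RESULT ==
1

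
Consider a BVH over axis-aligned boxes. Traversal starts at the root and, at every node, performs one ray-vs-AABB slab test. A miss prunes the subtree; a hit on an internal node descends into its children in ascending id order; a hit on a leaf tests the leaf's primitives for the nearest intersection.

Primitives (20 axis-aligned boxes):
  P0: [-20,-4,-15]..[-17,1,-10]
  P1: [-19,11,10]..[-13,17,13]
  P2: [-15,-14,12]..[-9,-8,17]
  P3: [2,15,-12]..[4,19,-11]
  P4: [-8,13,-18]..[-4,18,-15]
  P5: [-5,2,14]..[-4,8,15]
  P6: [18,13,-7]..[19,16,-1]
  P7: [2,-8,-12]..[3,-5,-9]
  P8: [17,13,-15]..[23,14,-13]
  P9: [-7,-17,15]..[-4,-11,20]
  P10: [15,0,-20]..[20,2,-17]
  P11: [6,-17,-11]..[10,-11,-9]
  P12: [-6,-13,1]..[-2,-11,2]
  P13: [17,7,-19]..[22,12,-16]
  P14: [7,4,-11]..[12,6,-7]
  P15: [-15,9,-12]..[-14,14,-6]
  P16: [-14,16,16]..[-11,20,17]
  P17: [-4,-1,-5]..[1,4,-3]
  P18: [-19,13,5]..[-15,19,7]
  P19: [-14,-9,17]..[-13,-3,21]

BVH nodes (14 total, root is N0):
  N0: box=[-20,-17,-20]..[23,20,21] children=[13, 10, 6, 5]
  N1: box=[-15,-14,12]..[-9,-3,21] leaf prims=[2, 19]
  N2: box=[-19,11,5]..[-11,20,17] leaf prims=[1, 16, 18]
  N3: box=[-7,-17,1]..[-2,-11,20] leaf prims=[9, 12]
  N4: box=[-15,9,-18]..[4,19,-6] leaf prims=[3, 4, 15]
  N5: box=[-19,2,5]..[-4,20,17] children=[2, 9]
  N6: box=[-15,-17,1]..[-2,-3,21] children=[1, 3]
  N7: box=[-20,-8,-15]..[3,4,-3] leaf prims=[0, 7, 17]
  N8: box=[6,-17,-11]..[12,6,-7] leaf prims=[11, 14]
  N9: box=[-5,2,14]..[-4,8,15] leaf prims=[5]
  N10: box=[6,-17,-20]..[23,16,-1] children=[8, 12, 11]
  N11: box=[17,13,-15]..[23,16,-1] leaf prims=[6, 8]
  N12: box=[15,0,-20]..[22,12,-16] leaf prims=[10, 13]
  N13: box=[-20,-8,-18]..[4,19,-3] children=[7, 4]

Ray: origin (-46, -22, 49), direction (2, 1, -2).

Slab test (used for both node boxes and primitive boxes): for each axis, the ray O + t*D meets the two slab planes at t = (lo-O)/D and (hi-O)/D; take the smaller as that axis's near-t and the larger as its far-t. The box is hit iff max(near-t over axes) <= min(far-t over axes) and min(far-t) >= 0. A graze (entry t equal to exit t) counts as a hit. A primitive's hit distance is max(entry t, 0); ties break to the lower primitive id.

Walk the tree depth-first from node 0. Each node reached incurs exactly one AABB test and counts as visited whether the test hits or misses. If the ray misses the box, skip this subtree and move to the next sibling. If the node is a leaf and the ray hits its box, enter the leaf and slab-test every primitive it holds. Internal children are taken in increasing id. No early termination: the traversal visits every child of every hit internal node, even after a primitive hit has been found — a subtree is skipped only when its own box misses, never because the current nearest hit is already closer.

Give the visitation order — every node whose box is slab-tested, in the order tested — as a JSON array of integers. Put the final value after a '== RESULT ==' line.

Walk:
N0 x:[13,69/2] y:[5,42] z:[14,69/2] -> hit [14,69/2], descend [5, 6, 10, 13]
  N5 x:[27/2,21] y:[24,42] z:[16,22] -> miss, prune
  N6 x:[31/2,22] y:[5,19] z:[14,24] -> hit [31/2,19], descend [1, 3]
    N1 x:[31/2,37/2] y:[8,19] z:[14,37/2] -> hit [31/2,37/2] leaf, test {P2(miss), P19@t=16}
    N3 x:[39/2,22] y:[5,11] z:[29/2,24] -> miss, prune
  N10 x:[26,69/2] y:[5,38] z:[25,69/2] -> hit [26,69/2], descend [8, 11, 12]
    N8 x:[26,29] y:[5,28] z:[28,30] -> hit [28,28] leaf, test {P11(miss), P14@t=28}
    N11 x:[63/2,69/2] y:[35,38] z:[25,32] -> miss, prune
    N12 x:[61/2,34] y:[22,34] z:[65/2,69/2] -> hit [65/2,34] leaf, test {P10(miss), P13@t=65/2}
  N13 x:[13,25] y:[14,41] z:[26,67/2] -> miss, prune

10 AABB tests over nodes [0, 5, 6, 1, 3, 10, 8, 11, 12, 13]; 3 leaves entered; closest P19.

== RESULT ==
[0, 5, 6, 1, 3, 10, 8, 11, 12, 13]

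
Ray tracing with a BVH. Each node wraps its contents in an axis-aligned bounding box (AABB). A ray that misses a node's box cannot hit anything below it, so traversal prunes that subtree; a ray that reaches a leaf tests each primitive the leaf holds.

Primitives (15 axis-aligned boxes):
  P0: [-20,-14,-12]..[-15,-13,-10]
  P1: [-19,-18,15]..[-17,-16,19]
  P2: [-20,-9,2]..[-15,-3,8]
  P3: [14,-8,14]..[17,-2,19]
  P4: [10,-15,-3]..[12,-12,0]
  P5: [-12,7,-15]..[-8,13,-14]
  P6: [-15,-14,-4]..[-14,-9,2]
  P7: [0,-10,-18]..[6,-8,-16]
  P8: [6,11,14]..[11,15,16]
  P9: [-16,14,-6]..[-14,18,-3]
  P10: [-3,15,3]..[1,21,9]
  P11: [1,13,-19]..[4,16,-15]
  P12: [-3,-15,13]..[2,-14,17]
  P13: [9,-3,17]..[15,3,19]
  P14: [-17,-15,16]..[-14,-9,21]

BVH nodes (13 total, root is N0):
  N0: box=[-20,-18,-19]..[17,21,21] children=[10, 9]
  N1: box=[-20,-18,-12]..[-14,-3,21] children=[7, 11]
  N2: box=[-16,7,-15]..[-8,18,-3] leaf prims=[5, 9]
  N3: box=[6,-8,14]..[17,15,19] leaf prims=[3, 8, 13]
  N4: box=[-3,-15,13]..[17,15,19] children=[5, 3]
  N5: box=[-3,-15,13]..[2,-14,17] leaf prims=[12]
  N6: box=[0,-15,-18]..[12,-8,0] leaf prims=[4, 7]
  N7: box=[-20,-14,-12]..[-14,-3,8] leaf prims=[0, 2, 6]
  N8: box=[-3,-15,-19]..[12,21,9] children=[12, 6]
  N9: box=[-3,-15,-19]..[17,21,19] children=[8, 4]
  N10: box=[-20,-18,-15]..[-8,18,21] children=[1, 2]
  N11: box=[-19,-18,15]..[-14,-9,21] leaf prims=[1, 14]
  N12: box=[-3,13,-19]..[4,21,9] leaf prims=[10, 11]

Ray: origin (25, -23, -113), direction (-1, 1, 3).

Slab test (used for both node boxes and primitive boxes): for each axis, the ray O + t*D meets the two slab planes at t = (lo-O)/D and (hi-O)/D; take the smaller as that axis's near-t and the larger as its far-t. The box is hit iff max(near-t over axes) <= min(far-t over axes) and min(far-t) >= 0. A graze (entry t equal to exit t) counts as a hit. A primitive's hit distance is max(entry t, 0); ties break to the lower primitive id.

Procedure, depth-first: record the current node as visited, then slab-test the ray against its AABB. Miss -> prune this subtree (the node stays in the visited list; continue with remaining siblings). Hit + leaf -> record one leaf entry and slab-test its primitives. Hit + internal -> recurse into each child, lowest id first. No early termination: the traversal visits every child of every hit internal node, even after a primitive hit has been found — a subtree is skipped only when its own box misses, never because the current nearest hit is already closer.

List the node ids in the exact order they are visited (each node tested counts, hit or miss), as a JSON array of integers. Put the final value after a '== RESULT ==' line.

Walk:
N0 x:[8,45] y:[5,44] z:[94/3,134/3] -> hit [94/3,44], descend [9, 10]
  N9 x:[8,28] y:[8,44] z:[94/3,44] -> miss, prune
  N10 x:[33,45] y:[5,41] z:[98/3,134/3] -> hit [33,41], descend [1, 2]
    N1 x:[39,45] y:[5,20] z:[101/3,134/3] -> miss, prune
    N2 x:[33,41] y:[30,41] z:[98/3,110/3] -> hit [33,110/3] leaf, test {P5@t=33, P9(miss)}

Visited [0, 9, 10, 1, 2]. Tests: 5 box, 1 leaf. Nearest: P5.

== RESULT ==
[0, 9, 10, 1, 2]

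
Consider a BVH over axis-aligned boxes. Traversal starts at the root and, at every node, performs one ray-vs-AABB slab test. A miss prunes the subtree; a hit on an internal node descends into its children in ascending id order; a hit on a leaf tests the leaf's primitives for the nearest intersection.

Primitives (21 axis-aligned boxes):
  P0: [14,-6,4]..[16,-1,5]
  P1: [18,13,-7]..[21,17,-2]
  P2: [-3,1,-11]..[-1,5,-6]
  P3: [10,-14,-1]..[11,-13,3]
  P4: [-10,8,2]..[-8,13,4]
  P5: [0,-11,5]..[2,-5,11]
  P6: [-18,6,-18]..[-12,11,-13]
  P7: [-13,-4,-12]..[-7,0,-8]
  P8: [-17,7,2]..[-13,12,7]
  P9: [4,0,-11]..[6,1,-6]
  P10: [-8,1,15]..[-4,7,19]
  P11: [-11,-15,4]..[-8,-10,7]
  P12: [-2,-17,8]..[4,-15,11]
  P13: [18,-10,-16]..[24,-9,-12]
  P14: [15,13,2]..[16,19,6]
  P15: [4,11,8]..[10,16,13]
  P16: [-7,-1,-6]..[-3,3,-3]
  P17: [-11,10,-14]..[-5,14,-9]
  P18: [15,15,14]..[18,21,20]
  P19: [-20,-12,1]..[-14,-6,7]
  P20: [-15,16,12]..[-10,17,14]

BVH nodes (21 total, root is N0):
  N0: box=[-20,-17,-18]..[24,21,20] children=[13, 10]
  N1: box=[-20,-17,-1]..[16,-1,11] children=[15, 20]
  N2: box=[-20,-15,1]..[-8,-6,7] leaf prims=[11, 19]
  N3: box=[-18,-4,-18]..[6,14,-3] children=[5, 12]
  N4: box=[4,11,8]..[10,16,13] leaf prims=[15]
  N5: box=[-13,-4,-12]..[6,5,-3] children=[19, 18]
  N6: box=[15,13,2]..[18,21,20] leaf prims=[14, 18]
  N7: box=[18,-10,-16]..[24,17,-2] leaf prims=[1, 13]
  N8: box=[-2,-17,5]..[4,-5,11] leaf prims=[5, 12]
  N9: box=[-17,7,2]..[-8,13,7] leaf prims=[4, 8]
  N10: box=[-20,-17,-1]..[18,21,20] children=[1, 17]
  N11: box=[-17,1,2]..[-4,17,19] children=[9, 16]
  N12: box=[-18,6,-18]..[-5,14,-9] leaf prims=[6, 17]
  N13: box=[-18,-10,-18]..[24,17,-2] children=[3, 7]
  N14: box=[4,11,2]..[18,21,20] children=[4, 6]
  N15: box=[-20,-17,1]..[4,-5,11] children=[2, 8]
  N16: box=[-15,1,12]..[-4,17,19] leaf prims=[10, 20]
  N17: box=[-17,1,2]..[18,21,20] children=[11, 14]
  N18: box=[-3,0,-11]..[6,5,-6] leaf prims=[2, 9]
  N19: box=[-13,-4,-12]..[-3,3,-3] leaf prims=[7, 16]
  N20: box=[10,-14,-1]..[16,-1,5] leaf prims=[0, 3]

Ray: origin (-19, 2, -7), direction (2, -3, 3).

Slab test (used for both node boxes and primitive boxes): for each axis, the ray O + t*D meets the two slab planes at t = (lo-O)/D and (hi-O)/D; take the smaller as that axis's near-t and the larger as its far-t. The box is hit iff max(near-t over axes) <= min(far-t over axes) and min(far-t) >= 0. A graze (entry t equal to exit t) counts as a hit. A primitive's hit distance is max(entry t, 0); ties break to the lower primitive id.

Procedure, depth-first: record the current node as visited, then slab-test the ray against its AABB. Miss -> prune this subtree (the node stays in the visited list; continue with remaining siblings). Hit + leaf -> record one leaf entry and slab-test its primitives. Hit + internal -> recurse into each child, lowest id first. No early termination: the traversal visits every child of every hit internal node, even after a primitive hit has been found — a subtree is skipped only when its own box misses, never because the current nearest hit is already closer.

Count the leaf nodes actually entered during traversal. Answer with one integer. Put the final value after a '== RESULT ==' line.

Trace the traversal:
N0 x:[-1/2,43/2] y:[-19/3,19/3] z:[-11/3,9] -> hit [-1/2,19/3], descend [10, 13]
  N10 x:[-1/2,37/2] y:[-19/3,19/3] z:[2,9] -> hit [2,19/3], descend [1, 17]
    N1 x:[-1/2,35/2] y:[1,19/3] z:[2,6] -> hit [2,6], descend [15, 20]
      N15 x:[-1/2,23/2] y:[7/3,19/3] z:[8/3,6] -> hit [8/3,6], descend [2, 8]
        N2 x:[-1/2,11/2] y:[8/3,17/3] z:[8/3,14/3] -> hit [8/3,14/3] leaf, test {P11@t=4, P19(miss)}
        N8 x:[17/2,23/2] y:[7/3,19/3] z:[4,6] -> miss, prune
      N20 x:[29/2,35/2] y:[1,16/3] z:[2,4] -> miss, prune
    N17 x:[1,37/2] y:[-19/3,1/3] z:[3,9] -> miss, prune
  N13 x:[1/2,43/2] y:[-5,4] z:[-11/3,5/3] -> hit [1/2,5/3], descend [3, 7]
    N3 x:[1/2,25/2] y:[-4,2] z:[-11/3,4/3] -> hit [1/2,4/3], descend [5, 12]
      N5 x:[3,25/2] y:[-1,2] z:[-5/3,4/3] -> miss, prune
      N12 x:[1/2,7] y:[-4,-4/3] z:[-11/3,-2/3] -> miss, prune
    N7 x:[37/2,43/2] y:[-5,4] z:[-3,5/3] -> miss, prune

Summary -> nodes [0, 10, 1, 15, 2, 8, 20, 17, 13, 3, 5, 12, 7]; box-tests=13; leaf-entries=1; first=P11

== RESULT ==
1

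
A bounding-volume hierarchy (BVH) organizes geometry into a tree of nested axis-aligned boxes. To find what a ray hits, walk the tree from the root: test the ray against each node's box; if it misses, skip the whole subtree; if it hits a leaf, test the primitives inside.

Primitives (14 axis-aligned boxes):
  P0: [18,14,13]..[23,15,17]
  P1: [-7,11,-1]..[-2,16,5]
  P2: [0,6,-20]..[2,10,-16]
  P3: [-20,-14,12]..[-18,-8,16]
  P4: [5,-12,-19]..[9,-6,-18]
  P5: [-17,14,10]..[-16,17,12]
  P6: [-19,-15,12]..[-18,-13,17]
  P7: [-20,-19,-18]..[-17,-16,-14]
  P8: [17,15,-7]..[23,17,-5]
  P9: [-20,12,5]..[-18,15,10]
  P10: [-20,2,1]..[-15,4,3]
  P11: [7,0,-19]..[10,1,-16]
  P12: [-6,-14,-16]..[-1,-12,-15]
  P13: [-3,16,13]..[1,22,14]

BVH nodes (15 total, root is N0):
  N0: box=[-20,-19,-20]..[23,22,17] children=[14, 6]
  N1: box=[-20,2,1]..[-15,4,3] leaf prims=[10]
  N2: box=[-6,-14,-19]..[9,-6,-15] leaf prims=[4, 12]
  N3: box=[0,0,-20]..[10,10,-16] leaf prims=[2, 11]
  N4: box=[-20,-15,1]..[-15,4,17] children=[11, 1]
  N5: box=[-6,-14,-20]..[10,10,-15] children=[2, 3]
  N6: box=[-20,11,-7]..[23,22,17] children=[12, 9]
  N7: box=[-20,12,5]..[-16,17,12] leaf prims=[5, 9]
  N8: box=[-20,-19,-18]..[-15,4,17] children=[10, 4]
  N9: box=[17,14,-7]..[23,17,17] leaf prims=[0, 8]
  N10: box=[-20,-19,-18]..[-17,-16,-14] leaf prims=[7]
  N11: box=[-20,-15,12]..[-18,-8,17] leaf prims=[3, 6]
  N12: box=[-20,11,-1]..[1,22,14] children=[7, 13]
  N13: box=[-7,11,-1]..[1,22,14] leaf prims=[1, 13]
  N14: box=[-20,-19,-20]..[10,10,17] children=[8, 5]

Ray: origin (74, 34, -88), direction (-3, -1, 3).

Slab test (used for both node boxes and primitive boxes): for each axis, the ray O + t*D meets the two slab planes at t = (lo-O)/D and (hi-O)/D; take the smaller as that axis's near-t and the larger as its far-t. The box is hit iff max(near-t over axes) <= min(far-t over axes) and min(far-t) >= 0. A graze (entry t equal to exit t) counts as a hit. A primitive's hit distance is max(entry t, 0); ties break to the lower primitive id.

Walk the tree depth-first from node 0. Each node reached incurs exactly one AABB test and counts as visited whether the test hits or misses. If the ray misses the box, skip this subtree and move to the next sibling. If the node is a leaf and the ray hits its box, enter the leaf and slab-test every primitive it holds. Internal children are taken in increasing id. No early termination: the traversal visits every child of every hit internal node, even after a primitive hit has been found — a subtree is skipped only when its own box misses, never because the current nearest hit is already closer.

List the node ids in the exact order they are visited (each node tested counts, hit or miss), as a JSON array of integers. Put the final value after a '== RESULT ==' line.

Walk:
N0 x:[17,94/3] y:[12,53] z:[68/3,35] -> hit [68/3,94/3], descend [6, 14]
  N6 x:[17,94/3] y:[12,23] z:[27,35] -> miss, prune
  N14 x:[64/3,94/3] y:[24,53] z:[68/3,35] -> hit [24,94/3], descend [5, 8]
    N5 x:[64/3,80/3] y:[24,48] z:[68/3,73/3] -> hit [24,73/3], descend [2, 3]
      N2 x:[65/3,80/3] y:[40,48] z:[23,73/3] -> miss, prune
      N3 x:[64/3,74/3] y:[24,34] z:[68/3,24] -> hit [24,24] leaf, test {P2@t=24, P11(miss)}
    N8 x:[89/3,94/3] y:[30,53] z:[70/3,35] -> hit [30,94/3], descend [4, 10]
      N4 x:[89/3,94/3] y:[30,49] z:[89/3,35] -> hit [30,94/3], descend [1, 11]
        N1 x:[89/3,94/3] y:[30,32] z:[89/3,91/3] -> hit [30,91/3] leaf, test {P10@t=30}
        N11 x:[92/3,94/3] y:[42,49] z:[100/3,35] -> miss, prune
      N10 x:[91/3,94/3] y:[50,53] z:[70/3,74/3] -> miss, prune

Visited [0, 6, 14, 5, 2, 3, 8, 4, 1, 11, 10]. Tests: 11 box, 2 leaf. Nearest: P2.

== RESULT ==
[0, 6, 14, 5, 2, 3, 8, 4, 1, 11, 10]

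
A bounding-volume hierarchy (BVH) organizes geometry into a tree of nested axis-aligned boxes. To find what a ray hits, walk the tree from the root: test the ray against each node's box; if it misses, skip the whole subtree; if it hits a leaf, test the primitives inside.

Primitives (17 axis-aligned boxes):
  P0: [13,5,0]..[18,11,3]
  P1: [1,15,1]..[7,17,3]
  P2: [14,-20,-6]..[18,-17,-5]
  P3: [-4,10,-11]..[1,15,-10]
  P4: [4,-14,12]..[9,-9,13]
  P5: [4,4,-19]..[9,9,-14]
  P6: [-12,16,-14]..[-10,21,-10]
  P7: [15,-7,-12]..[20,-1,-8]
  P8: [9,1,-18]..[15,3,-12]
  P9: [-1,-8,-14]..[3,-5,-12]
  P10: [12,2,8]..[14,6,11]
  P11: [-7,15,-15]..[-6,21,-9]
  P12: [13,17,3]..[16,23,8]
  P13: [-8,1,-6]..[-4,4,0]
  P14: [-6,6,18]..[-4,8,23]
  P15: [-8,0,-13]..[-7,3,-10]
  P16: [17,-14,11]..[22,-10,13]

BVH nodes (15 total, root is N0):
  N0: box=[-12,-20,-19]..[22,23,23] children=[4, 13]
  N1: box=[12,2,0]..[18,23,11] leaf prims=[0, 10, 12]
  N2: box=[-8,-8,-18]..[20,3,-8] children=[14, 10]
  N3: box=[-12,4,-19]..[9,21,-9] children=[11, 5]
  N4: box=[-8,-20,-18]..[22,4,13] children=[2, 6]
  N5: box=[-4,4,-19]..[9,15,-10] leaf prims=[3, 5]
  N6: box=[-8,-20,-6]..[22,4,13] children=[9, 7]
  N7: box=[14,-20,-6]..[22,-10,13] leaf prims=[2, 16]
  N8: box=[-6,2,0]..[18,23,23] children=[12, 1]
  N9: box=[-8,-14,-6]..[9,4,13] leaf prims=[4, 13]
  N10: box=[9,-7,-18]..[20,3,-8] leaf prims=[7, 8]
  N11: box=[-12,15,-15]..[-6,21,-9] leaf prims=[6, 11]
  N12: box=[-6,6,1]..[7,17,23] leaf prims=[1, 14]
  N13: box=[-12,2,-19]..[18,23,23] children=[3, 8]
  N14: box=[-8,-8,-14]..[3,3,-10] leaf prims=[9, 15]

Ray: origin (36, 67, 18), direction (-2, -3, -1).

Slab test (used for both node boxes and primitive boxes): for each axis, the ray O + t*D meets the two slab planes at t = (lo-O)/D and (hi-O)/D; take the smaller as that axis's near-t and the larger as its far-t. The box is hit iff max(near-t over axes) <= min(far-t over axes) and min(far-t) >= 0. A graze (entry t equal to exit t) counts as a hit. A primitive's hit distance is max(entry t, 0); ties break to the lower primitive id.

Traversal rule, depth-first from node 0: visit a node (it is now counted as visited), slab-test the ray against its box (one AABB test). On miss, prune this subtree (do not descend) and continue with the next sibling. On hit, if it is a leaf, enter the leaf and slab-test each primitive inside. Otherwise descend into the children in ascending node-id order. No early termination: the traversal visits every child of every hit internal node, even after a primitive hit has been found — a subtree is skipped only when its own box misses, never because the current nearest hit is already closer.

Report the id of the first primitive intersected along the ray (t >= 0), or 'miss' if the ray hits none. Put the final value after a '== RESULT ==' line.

Walk:
N0 x:[7,24] y:[44/3,29] z:[-5,37] -> hit [44/3,24], descend [4, 13]
  N4 x:[7,22] y:[21,29] z:[5,36] -> hit [21,22], descend [2, 6]
    N2 x:[8,22] y:[64/3,25] z:[26,36] -> miss, prune
    N6 x:[7,22] y:[21,29] z:[5,24] -> hit [21,22], descend [7, 9]
      N7 x:[7,11] y:[77/3,29] z:[5,24] -> miss, prune
      N9 x:[27/2,22] y:[21,27] z:[5,24] -> hit [21,22] leaf, test {P4(miss), P13@t=21}
  N13 x:[9,24] y:[44/3,65/3] z:[-5,37] -> hit [44/3,65/3], descend [3, 8]
    N3 x:[27/2,24] y:[46/3,21] z:[27,37] -> miss, prune
    N8 x:[9,21] y:[44/3,65/3] z:[-5,18] -> hit [44/3,18], descend [1, 12]
      N1 x:[9,12] y:[44/3,65/3] z:[7,18] -> miss, prune
      N12 x:[29/2,21] y:[50/3,61/3] z:[-5,17] -> hit [50/3,17] leaf, test {P1@t=50/3, P14(miss)}

11 AABB tests over nodes [0, 4, 2, 6, 7, 9, 13, 3, 8, 1, 12]; 2 leaves entered; closest P1.

== RESULT ==
1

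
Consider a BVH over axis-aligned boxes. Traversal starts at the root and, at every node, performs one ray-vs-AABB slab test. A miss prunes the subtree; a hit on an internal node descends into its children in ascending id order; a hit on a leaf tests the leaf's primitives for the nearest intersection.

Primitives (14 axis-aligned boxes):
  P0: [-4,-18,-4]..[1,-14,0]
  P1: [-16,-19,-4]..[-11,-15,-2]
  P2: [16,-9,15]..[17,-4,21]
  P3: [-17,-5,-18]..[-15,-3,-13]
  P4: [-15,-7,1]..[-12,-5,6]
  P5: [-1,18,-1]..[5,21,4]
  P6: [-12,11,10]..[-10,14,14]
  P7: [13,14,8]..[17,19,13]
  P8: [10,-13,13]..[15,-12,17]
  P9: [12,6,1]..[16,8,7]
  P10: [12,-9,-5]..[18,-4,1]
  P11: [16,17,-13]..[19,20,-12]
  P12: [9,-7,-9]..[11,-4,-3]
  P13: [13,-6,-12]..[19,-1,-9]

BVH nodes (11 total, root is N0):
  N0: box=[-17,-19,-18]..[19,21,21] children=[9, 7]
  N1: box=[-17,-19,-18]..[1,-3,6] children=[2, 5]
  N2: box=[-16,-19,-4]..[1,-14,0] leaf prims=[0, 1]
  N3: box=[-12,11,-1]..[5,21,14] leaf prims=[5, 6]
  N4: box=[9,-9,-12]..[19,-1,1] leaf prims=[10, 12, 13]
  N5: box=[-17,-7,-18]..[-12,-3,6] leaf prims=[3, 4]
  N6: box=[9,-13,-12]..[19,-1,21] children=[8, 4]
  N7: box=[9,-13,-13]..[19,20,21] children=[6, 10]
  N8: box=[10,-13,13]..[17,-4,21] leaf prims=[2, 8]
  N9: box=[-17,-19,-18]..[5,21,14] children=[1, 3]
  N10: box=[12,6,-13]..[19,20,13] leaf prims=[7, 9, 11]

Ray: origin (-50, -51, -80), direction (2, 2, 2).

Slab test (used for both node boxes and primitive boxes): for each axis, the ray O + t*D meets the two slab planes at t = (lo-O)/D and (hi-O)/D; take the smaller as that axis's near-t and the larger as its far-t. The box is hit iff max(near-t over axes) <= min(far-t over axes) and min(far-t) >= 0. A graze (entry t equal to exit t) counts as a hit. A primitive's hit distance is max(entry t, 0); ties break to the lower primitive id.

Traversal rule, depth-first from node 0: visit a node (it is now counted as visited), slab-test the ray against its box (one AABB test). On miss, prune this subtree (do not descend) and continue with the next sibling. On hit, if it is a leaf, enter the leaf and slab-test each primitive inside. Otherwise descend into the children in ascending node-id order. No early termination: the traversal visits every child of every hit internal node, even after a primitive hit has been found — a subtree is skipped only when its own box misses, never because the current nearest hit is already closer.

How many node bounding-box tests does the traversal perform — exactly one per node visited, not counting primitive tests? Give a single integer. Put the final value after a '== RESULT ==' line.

Traverse from the root:
N0 x:[33/2,69/2] y:[16,36] z:[31,101/2] -> hit [31,69/2], descend [7, 9]
  N7 x:[59/2,69/2] y:[19,71/2] z:[67/2,101/2] -> hit [67/2,69/2], descend [6, 10]
    N6 x:[59/2,69/2] y:[19,25] z:[34,101/2] -> miss, prune
    N10 x:[31,69/2] y:[57/2,71/2] z:[67/2,93/2] -> hit [67/2,69/2] leaf, test {P7(miss), P9(miss), P11@t=34}
  N9 x:[33/2,55/2] y:[16,36] z:[31,47] -> miss, prune

order=[0, 7, 6, 10, 9]  |boxes|=5  |leaves|=1  hit=P11

== RESULT ==
5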